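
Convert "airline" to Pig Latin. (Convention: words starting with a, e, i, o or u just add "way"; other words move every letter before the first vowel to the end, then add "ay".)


Word: "airline"
Starts with vowel → add 'way'
Pig Latin = "airlineway"


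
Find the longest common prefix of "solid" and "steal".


Word 1: "solid"
Word 2: "steal"
Comparing from start:
  Pos 0: 's' == 's'
  Pos 1: 'o' != 't' (stop)
LCP = "s" (length 1)


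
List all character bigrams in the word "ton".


Word: "ton" (length 3)
Number of bigrams = 3 - 2 + 1 = 2
  Position 0: "to"
  Position 1: "on"
Bigrams = "to", "on"


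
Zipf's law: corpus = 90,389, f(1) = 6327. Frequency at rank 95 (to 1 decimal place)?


Zipf's law: f(r) = f(1) / r
f(1) = 6327
f(95) = 6327 / 95
= 66.6 occurrences


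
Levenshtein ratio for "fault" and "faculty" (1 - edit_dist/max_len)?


Word 1: "fault" (length 5)
Word 2: "faculty" (length 7)
One optimal edit sequence:
  1. keep 'f'
  2. keep 'a'
  3. insert 'c'  (+1)
  4. keep 'u'
  5. keep 'l'
  6. keep 't'
  7. insert 'y'  (+1)
Edit distance = 2
Max length = max(5, 7) = 7
Similarity = 1 - 2/7
= 0.7143


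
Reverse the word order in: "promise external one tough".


Original: "promise external one tough"
Words (1..n): promise | external | one | tough
Reversed (n..1): tough | one | external | promise
Result = "tough one external promise"


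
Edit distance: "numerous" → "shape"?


Word 1: "numerous" (length 8)
Word 2: "shape" (length 5)
One optimal edit sequence (insert/delete/substitute each cost 1):
  1. delete 'n'  (+1)
  2. delete 'u'  (+1)
  3. delete 'm'  (+1)
  4. substitute 'e' -> 's'  (+1)
  5. substitute 'r' -> 'h'  (+1)
  6. substitute 'o' -> 'a'  (+1)
  7. substitute 'u' -> 'p'  (+1)
  8. substitute 's' -> 'e'  (+1)
Total edit operations: 8
Edit distance = 8


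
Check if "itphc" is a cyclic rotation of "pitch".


Word: "pitch", Candidate: "itphc"
Method: check if candidate is substring of word+word
"pitchpitch" contains "itphc"? No
Is rotation = No


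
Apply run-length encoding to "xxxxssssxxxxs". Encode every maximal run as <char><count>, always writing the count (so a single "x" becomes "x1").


String: "xxxxssssxxxxs"
Scanning for consecutive runs:
  'x' x 4
  's' x 4
  'x' x 4
  's' x 1
RLE = "x4s4x4s1"


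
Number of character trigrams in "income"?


Word: "income" (length 6)
Number of 3-grams = length - 3 + 1 = 6 - 3 + 1
= 4


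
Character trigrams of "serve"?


Word: "serve" (length 5)
Number of trigrams = 5 - 3 + 1 = 3
  Position 0: "ser"
  Position 1: "erv"
  Position 2: "rve"
Trigrams = "ser", "erv", "rve"


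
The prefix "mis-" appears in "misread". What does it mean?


Prefix: mis-
As in: misread -> mis- + read
Meaning = wrongly


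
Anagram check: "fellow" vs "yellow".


Word 1: "fellow" → sorted: efllow
Word 2: "yellow" → sorted: ellowy
Same letters? efllow != ellowy
Anagram = No


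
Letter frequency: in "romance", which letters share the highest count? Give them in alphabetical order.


Word: "romance"
Letter counts:
  'a': 1
  'c': 1
  'e': 1
  'm': 1
  'n': 1
  'o': 1
  'r': 1
Maximum count = 1
Most frequent = 'a', 'c', 'e', 'm', 'n', 'o', 'r' (1 time each)


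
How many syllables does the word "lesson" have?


Word: "lesson"
Syllable breakdown: les / son
Counting: 2 parts
= 2 syllables


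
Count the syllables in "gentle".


Word: "gentle"
Syllable breakdown: gen / tle
Counting: 2 parts
= 2 syllables


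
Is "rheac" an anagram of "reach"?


Word 1: "reach" → sorted: acehr
Word 2: "rheac" → sorted: acehr
Same letters? acehr == acehr
Anagram = Yes


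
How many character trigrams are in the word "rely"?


Word: "rely" (length 4)
Number of 3-grams = length - 3 + 1 = 4 - 3 + 1
= 2


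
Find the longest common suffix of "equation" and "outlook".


Word 1: "equation"
Word 2: "outlook"
Comparing from end:
  Pos -1: 'n' != 'k' (stop)
LCS = "" (length 0)


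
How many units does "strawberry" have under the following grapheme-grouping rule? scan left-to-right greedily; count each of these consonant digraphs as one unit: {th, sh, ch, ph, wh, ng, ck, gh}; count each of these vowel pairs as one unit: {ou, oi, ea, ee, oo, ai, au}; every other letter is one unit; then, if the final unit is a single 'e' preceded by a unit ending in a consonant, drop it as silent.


Word: "strawberry" (10 letters)
Left-to-right scan:
  [1] 's' (letter)
  [2] 't' (letter)
  [3] 'r' (letter)
  [4] 'a' (letter)
  [5] 'w' (letter)
  [6] 'b' (letter)
  [7] 'e' (letter)
  [8] 'r' (letter)
  [9] 'r' (letter)
  [10] 'y' (letter)
Units from scan: 10
Sound units = 10 units


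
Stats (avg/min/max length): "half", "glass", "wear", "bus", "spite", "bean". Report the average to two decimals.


Lengths: "half"=4, "glass"=5, "wear"=4, "bus"=3, "spite"=5, "bean"=4
Sum = 25, Count = 6
Average = 25/6 = 4.17
= avg=4.17, min=3, max=5


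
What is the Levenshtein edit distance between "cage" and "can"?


Word 1: "cage" (length 4)
Word 2: "can" (length 3)
One optimal edit sequence (insert/delete/substitute each cost 1):
  1. keep 'c'
  2. keep 'a'
  3. delete 'g'  (+1)
  4. substitute 'e' -> 'n'  (+1)
Total edit operations: 2
Edit distance = 2


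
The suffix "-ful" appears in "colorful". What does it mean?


Suffix: -ful
Example: colorful (color + -ful)
Meaning = full of


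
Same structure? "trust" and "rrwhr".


Pattern of "trust": [0, 1, 2, 3, 0]
Pattern of "rrwhr": [0, 0, 1, 2, 0]
Patterns do not match
Same pattern = No


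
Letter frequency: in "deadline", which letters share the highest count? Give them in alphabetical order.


Word: "deadline"
Letter counts:
  'a': 1
  'd': 2
  'e': 2
  'i': 1
  'l': 1
  'n': 1
Maximum count = 2
Most frequent = 'd', 'e' (2 times each)


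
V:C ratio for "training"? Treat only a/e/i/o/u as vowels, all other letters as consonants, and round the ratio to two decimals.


Word: "training"
Vowels (a,e,i,o,u): 3
Consonants: 5
Ratio = 3/5
= 0.60


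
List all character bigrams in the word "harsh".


Word: "harsh" (length 5)
Number of bigrams = 5 - 2 + 1 = 4
  Position 0: "ha"
  Position 1: "ar"
  Position 2: "rs"
  Position 3: "sh"
Bigrams = "ha", "ar", "rs", "sh"


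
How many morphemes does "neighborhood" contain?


Word: "neighborhood"
Morphemes: neighbor + -hood
Each morpheme carries meaning
= 2 morphemes


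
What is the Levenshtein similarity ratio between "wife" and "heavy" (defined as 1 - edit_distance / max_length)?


Word 1: "wife" (length 4)
Word 2: "heavy" (length 5)
One optimal edit sequence:
  1. insert 'h'  (+1)
  2. substitute 'w' -> 'e'  (+1)
  3. substitute 'i' -> 'a'  (+1)
  4. substitute 'f' -> 'v'  (+1)
  5. substitute 'e' -> 'y'  (+1)
Edit distance = 5
Max length = max(4, 5) = 5
Similarity = 1 - 5/5
= 0.0000


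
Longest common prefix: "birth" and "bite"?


Word 1: "birth"
Word 2: "bite"
Comparing from start:
  Pos 0: 'b' == 'b'
  Pos 1: 'i' == 'i'
  Pos 2: 'r' != 't' (stop)
LCP = "bi" (length 2)


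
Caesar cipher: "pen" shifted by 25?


Word: "pen"
Shift: 25
Each letter → (letter + shift) mod 26:
  'p' (15) + 25 = 14 → 'o'
  'e' (4) + 25 = 3 → 'd'
  'n' (13) + 25 = 12 → 'm'
Result = "odm"


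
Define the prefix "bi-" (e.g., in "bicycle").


Prefix: bi-
Example: bicycle (bi- + cycle)
Meaning = two


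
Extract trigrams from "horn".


Word: "horn" (length 4)
Number of trigrams = 4 - 3 + 1 = 2
  Position 0: "hor"
  Position 1: "orn"
Trigrams = "hor", "orn"


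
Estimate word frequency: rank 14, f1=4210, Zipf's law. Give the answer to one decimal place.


Zipf's law: f(r) = f(1) / r
f(1) = 4210
f(14) = 4210 / 14
= 300.7 occurrences


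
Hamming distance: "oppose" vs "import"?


Comparing character by character (same length = 6):
  Pos 0: 'o' vs 'i' !=
  Pos 1: 'p' vs 'm' !=
  Pos 2: 'p' vs 'p' =
  Pos 3: 'o' vs 'o' =
  Pos 4: 's' vs 'r' !=
  Pos 5: 'e' vs 't' !=
Hamming distance = 4


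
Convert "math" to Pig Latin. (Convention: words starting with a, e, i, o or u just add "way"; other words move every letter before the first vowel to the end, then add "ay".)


Word: "math"
Starts with consonant(s) → move to end, add 'ay'
Consonant cluster: "m"
Pig Latin = "athmay"


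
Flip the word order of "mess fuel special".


Original: "mess fuel special"
Words (1..n): mess | fuel | special
Reversed (n..1): special | fuel | mess
Result = "special fuel mess"


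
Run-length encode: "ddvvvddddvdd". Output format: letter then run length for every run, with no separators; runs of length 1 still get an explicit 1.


String: "ddvvvddddvdd"
Scanning for consecutive runs:
  'd' x 2
  'v' x 3
  'd' x 4
  'v' x 1
  'd' x 2
RLE = "d2v3d4v1d2"


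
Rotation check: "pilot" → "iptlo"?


Word: "pilot", Candidate: "iptlo"
Method: check if candidate is substring of word+word
"pilotpilot" contains "iptlo"? No
Is rotation = No


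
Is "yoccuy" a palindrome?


Word: "yoccuy"
Reversed: "yuccoy"
Forward == Backward? yoccuy != yuccoy
Palindrome = No


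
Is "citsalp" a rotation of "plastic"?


Word: "plastic", Candidate: "citsalp"
Method: check if candidate is substring of word+word
"plasticplastic" contains "citsalp"? No
Is rotation = No


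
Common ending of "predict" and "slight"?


Word 1: "predict"
Word 2: "slight"
Comparing from end:
  Pos -1: 't' == 't'
  Pos -2: 'c' != 'h' (stop)
LCS = "t" (length 1)


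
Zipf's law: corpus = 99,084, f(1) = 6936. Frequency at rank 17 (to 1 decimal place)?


Zipf's law: f(r) = f(1) / r
f(1) = 6936
f(17) = 6936 / 17
= 408.0 occurrences


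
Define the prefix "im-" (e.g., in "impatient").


Prefix: im-
As in: impatient -> im- + patient
Meaning = not / into


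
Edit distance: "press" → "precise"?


Word 1: "press" (length 5)
Word 2: "precise" (length 7)
One optimal edit sequence (insert/delete/substitute each cost 1):
  1. keep 'p'
  2. keep 'r'
  3. keep 'e'
  4. insert 'c'  (+1)
  5. insert 'i'  (+1)
  6. keep 's'
  7. substitute 's' -> 'e'  (+1)
Total edit operations: 3
Edit distance = 3


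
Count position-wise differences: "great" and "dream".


Comparing character by character (same length = 5):
  Pos 0: 'g' vs 'd' !=
  Pos 1: 'r' vs 'r' =
  Pos 2: 'e' vs 'e' =
  Pos 3: 'a' vs 'a' =
  Pos 4: 't' vs 'm' !=
Hamming distance = 2


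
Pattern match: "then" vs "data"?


Pattern of "then": [0, 1, 2, 3]
Pattern of "data": [0, 1, 2, 1]
Patterns do not match
Same pattern = No


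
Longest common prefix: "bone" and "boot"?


Word 1: "bone"
Word 2: "boot"
Comparing from start:
  Pos 0: 'b' == 'b'
  Pos 1: 'o' == 'o'
  Pos 2: 'n' != 'o' (stop)
LCP = "bo" (length 2)


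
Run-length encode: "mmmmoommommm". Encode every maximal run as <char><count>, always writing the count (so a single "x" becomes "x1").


String: "mmmmoommommm"
Scanning for consecutive runs:
  'm' x 4
  'o' x 2
  'm' x 2
  'o' x 1
  'm' x 3
RLE = "m4o2m2o1m3"


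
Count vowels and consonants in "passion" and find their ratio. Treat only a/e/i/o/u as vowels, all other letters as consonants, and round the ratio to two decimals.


Word: "passion"
Vowels (a,e,i,o,u): 3
Consonants: 4
Ratio = 3/4
= 0.75


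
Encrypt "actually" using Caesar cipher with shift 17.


Word: "actually"
Shift: 17
Each letter → (letter + shift) mod 26:
  'a' (0) + 17 = 17 → 'r'
  'c' (2) + 17 = 19 → 't'
  't' (19) + 17 = 10 → 'k'
  'u' (20) + 17 = 11 → 'l'
  'a' (0) + 17 = 17 → 'r'
  'l' (11) + 17 = 2 → 'c'
  'l' (11) + 17 = 2 → 'c'
  'y' (24) + 17 = 15 → 'p'
Result = "rtklrccp"


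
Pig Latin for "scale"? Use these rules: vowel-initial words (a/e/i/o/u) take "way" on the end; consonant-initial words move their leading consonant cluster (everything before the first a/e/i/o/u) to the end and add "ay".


Word: "scale"
Starts with consonant(s) → move to end, add 'ay'
Consonant cluster: "sc"
Pig Latin = "alescay"


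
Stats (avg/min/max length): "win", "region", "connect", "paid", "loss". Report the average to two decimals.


Lengths: "win"=3, "region"=6, "connect"=7, "paid"=4, "loss"=4
Sum = 24, Count = 5
Average = 24/5 = 4.80
= avg=4.80, min=3, max=7


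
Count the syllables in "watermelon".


Word: "watermelon"
Syllable breakdown: wa / ter / mel / on
Counting: 4 parts
= 4 syllables


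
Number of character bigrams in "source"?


Word: "source" (length 6)
Number of 2-grams = length - 2 + 1 = 6 - 2 + 1
= 5


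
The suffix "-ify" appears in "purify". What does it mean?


Suffix: -ify
As in: purify -> pure + -ify, with a spelling change
Meaning = to make


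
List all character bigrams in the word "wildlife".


Word: "wildlife" (length 8)
Number of bigrams = 8 - 2 + 1 = 7
  Position 0: "wi"
  Position 1: "il"
  Position 2: "ld"
  Position 3: "dl"
  Position 4: "li"
  Position 5: "if"
  Position 6: "fe"
Bigrams = "wi", "il", "ld", "dl", "li", "if", "fe"


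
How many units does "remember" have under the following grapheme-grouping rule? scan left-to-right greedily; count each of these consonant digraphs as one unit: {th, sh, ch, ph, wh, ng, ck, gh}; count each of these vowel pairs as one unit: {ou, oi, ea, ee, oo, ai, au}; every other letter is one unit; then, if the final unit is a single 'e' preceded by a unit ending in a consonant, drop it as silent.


Word: "remember" (8 letters)
Left-to-right scan:
  [1] 'r' (letter)
  [2] 'e' (letter)
  [3] 'm' (letter)
  [4] 'e' (letter)
  [5] 'm' (letter)
  [6] 'b' (letter)
  [7] 'e' (letter)
  [8] 'r' (letter)
Units from scan: 8
Sound units = 8 units


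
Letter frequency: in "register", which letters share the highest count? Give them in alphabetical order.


Word: "register"
Letter counts:
  'e': 2
  'g': 1
  'i': 1
  'r': 2
  's': 1
  't': 1
Maximum count = 2
Most frequent = 'e', 'r' (2 times each)


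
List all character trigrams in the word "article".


Word: "article" (length 7)
Number of trigrams = 7 - 3 + 1 = 5
  Position 0: "art"
  Position 1: "rti"
  Position 2: "tic"
  Position 3: "icl"
  Position 4: "cle"
Trigrams = "art", "rti", "tic", "icl", "cle"


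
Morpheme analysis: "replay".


Word: "replay"
Morphemes: re- + play
Each morpheme carries meaning
= 2 morphemes


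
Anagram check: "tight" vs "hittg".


Word 1: "tight" → sorted: ghitt
Word 2: "hittg" → sorted: ghitt
Same letters? ghitt == ghitt
Anagram = Yes


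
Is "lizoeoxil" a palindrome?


Word: "lizoeoxil"
Reversed: "lixoeozil"
Forward == Backward? lizoeoxil != lixoeozil
Palindrome = No


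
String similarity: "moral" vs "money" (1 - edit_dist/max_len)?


Word 1: "moral" (length 5)
Word 2: "money" (length 5)
One optimal edit sequence:
  1. keep 'm'
  2. keep 'o'
  3. substitute 'r' -> 'n'  (+1)
  4. substitute 'a' -> 'e'  (+1)
  5. substitute 'l' -> 'y'  (+1)
Edit distance = 3
Max length = max(5, 5) = 5
Similarity = 1 - 3/5
= 0.4000


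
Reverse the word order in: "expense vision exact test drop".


Original: "expense vision exact test drop"
Words (1..n): expense | vision | exact | test | drop
Reversed (n..1): drop | test | exact | vision | expense
Result = "drop test exact vision expense"


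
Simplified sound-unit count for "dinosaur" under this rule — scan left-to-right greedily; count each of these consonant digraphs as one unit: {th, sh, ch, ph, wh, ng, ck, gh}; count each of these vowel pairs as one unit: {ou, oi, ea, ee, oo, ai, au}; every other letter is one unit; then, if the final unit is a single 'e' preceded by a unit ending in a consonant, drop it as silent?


Word: "dinosaur" (8 letters)
Left-to-right scan:
  [1] 'd' (letter)
  [2] 'i' (letter)
  [3] 'n' (letter)
  [4] 'o' (letter)
  [5] 's' (letter)
  [6] 'au' (vowel-pair)
  [7] 'r' (letter)
Units from scan: 7
Sound units = 7 units


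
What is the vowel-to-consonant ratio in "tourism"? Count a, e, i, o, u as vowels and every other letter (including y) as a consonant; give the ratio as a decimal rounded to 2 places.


Word: "tourism"
Vowels (a,e,i,o,u): 3
Consonants: 4
Ratio = 3/4
= 0.75


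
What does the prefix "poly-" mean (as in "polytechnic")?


Prefix: poly-
As in: polytechnic -> poly- + technic
Meaning = many


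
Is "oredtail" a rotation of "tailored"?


Word: "tailored", Candidate: "oredtail"
Method: check if candidate is substring of word+word
"tailoredtailored" contains "oredtail"? Yes
Is rotation = Yes


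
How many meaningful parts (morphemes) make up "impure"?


Word: "impure"
Morphemes: im- + pure
Each morpheme carries meaning
= 2 morphemes


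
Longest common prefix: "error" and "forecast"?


Word 1: "error"
Word 2: "forecast"
Comparing from start:
  Pos 0: 'e' != 'f' (stop)
LCP = "" (length 0)


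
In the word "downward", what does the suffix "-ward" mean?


Suffix: -ward
As in: downward -> down + -ward
Meaning = in the direction of


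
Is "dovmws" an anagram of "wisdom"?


Word 1: "wisdom" → sorted: dimosw
Word 2: "dovmws" → sorted: dmosvw
Same letters? dimosw != dmosvw
Anagram = No


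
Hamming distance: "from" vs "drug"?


Comparing character by character (same length = 4):
  Pos 0: 'f' vs 'd' !=
  Pos 1: 'r' vs 'r' =
  Pos 2: 'o' vs 'u' !=
  Pos 3: 'm' vs 'g' !=
Hamming distance = 3


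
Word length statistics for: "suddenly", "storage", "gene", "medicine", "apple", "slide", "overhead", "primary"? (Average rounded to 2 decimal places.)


Lengths: "suddenly"=8, "storage"=7, "gene"=4, "medicine"=8, "apple"=5, "slide"=5, "overhead"=8, "primary"=7
Sum = 52, Count = 8
Average = 52/8 = 6.50
= avg=6.50, min=4, max=8


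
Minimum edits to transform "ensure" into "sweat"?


Word 1: "ensure" (length 6)
Word 2: "sweat" (length 5)
One optimal edit sequence (insert/delete/substitute each cost 1):
  1. delete 'e'  (+1)
  2. substitute 'n' -> 's'  (+1)
  3. substitute 's' -> 'w'  (+1)
  4. substitute 'u' -> 'e'  (+1)
  5. substitute 'r' -> 'a'  (+1)
  6. substitute 'e' -> 't'  (+1)
Total edit operations: 6
Edit distance = 6


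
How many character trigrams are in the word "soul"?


Word: "soul" (length 4)
Number of 3-grams = length - 3 + 1 = 4 - 3 + 1
= 2


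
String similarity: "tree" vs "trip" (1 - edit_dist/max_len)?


Word 1: "tree" (length 4)
Word 2: "trip" (length 4)
One optimal edit sequence:
  1. keep 't'
  2. keep 'r'
  3. substitute 'e' -> 'i'  (+1)
  4. substitute 'e' -> 'p'  (+1)
Edit distance = 2
Max length = max(4, 4) = 4
Similarity = 1 - 2/4
= 0.5000


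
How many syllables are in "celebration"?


Word: "celebration"
Syllable breakdown: cel · e · bra · tion
Counting: 4 parts
= 4 syllables


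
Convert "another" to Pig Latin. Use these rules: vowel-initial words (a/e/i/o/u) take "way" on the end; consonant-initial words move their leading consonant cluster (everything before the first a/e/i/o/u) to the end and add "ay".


Word: "another"
Starts with vowel → add 'way'
Pig Latin = "anotherway"


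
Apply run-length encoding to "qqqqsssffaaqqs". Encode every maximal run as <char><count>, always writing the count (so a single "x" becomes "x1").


String: "qqqqsssffaaqqs"
Scanning for consecutive runs:
  'q' x 4
  's' x 3
  'f' x 2
  'a' x 2
  'q' x 2
  's' x 1
RLE = "q4s3f2a2q2s1"


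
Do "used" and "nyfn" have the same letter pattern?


Pattern of "used": [0, 1, 2, 3]
Pattern of "nyfn": [0, 1, 2, 0]
Patterns do not match
Same pattern = No


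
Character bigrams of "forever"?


Word: "forever" (length 7)
Number of bigrams = 7 - 2 + 1 = 6
  Position 0: "fo"
  Position 1: "or"
  Position 2: "re"
  Position 3: "ev"
  Position 4: "ve"
  Position 5: "er"
Bigrams = "fo", "or", "re", "ev", "ve", "er"


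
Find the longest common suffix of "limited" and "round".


Word 1: "limited"
Word 2: "round"
Comparing from end:
  Pos -1: 'd' == 'd'
  Pos -2: 'e' != 'n' (stop)
LCS = "d" (length 1)


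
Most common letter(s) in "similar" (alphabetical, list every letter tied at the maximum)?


Word: "similar"
Letter counts:
  'a': 1
  'i': 2
  'l': 1
  'm': 1
  'r': 1
  's': 1
Maximum count = 2
Most frequent = 'i' (2 times each)


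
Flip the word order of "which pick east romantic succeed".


Original: "which pick east romantic succeed"
Words (1..n): which | pick | east | romantic | succeed
Reversed (n..1): succeed | romantic | east | pick | which
Result = "succeed romantic east pick which"


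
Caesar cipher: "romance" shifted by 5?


Word: "romance"
Shift: 5
Each letter → (letter + shift) mod 26:
  'r' (17) + 5 = 22 → 'w'
  'o' (14) + 5 = 19 → 't'
  'm' (12) + 5 = 17 → 'r'
  'a' (0) + 5 = 5 → 'f'
  'n' (13) + 5 = 18 → 's'
  'c' (2) + 5 = 7 → 'h'
  'e' (4) + 5 = 9 → 'j'
Result = "wtrfshj"


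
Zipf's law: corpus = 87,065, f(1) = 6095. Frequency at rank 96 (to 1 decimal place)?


Zipf's law: f(r) = f(1) / r
f(1) = 6095
f(96) = 6095 / 96
= 63.5 occurrences


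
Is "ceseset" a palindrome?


Word: "ceseset"
Reversed: "tesesec"
Forward == Backward? ceseset != tesesec
Palindrome = No


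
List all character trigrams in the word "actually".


Word: "actually" (length 8)
Number of trigrams = 8 - 3 + 1 = 6
  Position 0: "act"
  Position 1: "ctu"
  Position 2: "tua"
  Position 3: "ual"
  Position 4: "all"
  Position 5: "lly"
Trigrams = "act", "ctu", "tua", "ual", "all", "lly"


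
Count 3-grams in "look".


Word: "look" (length 4)
Number of 3-grams = length - 3 + 1 = 4 - 3 + 1
= 2


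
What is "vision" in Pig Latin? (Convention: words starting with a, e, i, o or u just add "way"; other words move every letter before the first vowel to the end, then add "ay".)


Word: "vision"
Starts with consonant(s) → move to end, add 'ay'
Consonant cluster: "v"
Pig Latin = "isionvay"


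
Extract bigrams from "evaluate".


Word: "evaluate" (length 8)
Number of bigrams = 8 - 2 + 1 = 7
  Position 0: "ev"
  Position 1: "va"
  Position 2: "al"
  Position 3: "lu"
  Position 4: "ua"
  Position 5: "at"
  Position 6: "te"
Bigrams = "ev", "va", "al", "lu", "ua", "at", "te"


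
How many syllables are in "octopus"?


Word: "octopus"
Syllable breakdown: oc · to · pus
Counting: 3 parts
= 3 syllables


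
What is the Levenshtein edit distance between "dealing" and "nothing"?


Word 1: "dealing" (length 7)
Word 2: "nothing" (length 7)
One optimal edit sequence (insert/delete/substitute each cost 1):
  1. substitute 'd' -> 'n'  (+1)
  2. substitute 'e' -> 'o'  (+1)
  3. substitute 'a' -> 't'  (+1)
  4. substitute 'l' -> 'h'  (+1)
  5. keep 'i'
  6. keep 'n'
  7. keep 'g'
Total edit operations: 4
Edit distance = 4


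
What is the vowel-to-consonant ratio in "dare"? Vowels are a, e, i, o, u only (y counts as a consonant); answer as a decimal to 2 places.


Word: "dare"
Vowels (a,e,i,o,u): 2
Consonants: 2
Ratio = 2/2
= 1.00


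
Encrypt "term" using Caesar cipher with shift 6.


Word: "term"
Shift: 6
Each letter → (letter + shift) mod 26:
  't' (19) + 6 = 25 → 'z'
  'e' (4) + 6 = 10 → 'k'
  'r' (17) + 6 = 23 → 'x'
  'm' (12) + 6 = 18 → 's'
Result = "zkxs"


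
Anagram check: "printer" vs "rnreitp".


Word 1: "printer" → sorted: einprrt
Word 2: "rnreitp" → sorted: einprrt
Same letters? einprrt == einprrt
Anagram = Yes


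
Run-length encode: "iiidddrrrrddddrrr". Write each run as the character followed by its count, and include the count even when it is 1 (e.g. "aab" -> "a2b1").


String: "iiidddrrrrddddrrr"
Scanning for consecutive runs:
  'i' x 3
  'd' x 3
  'r' x 4
  'd' x 4
  'r' x 3
RLE = "i3d3r4d4r3"


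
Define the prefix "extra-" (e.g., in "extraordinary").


Prefix: extra-
As in: extraordinary -> extra- + ordinary
Meaning = beyond


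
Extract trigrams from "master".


Word: "master" (length 6)
Number of trigrams = 6 - 3 + 1 = 4
  Position 0: "mas"
  Position 1: "ast"
  Position 2: "ste"
  Position 3: "ter"
Trigrams = "mas", "ast", "ste", "ter"


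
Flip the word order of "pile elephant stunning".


Original: "pile elephant stunning"
Words (1..n): pile | elephant | stunning
Reversed (n..1): stunning | elephant | pile
Result = "stunning elephant pile"


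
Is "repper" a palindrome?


Word: "repper"
Reversed: "repper"
Forward == Backward? repper == repper
Palindrome = Yes


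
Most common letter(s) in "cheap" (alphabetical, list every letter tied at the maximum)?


Word: "cheap"
Letter counts:
  'a': 1
  'c': 1
  'e': 1
  'h': 1
  'p': 1
Maximum count = 1
Most frequent = 'a', 'c', 'e', 'h', 'p' (1 time each)


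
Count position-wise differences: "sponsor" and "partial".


Comparing character by character (same length = 7):
  Pos 0: 's' vs 'p' !=
  Pos 1: 'p' vs 'a' !=
  Pos 2: 'o' vs 'r' !=
  Pos 3: 'n' vs 't' !=
  Pos 4: 's' vs 'i' !=
  Pos 5: 'o' vs 'a' !=
  Pos 6: 'r' vs 'l' !=
Hamming distance = 7


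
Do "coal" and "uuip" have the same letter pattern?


Pattern of "coal": [0, 1, 2, 3]
Pattern of "uuip": [0, 0, 1, 2]
Patterns do not match
Same pattern = No


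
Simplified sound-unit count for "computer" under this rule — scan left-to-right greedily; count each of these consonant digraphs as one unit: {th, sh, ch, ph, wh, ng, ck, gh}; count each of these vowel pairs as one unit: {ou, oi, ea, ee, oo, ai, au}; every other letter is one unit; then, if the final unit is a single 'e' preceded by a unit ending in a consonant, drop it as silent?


Word: "computer" (8 letters)
Left-to-right scan:
  1. 'c' (letter)
  2. 'o' (letter)
  3. 'm' (letter)
  4. 'p' (letter)
  5. 'u' (letter)
  6. 't' (letter)
  7. 'e' (letter)
  8. 'r' (letter)
Units from scan: 8
Sound units = 8 units


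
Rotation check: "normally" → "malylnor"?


Word: "normally", Candidate: "malylnor"
Method: check if candidate is substring of word+word
"normallynormally" contains "malylnor"? No
Is rotation = No


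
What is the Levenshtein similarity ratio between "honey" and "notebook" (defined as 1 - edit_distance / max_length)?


Word 1: "honey" (length 5)
Word 2: "notebook" (length 8)
One optimal edit sequence:
  1. substitute 'h' -> 'n'  (+1)
  2. keep 'o'
  3. substitute 'n' -> 't'  (+1)
  4. keep 'e'
  5. insert 'b'  (+1)
  6. insert 'o'  (+1)
  7. insert 'o'  (+1)
  8. substitute 'y' -> 'k'  (+1)
Edit distance = 6
Max length = max(5, 8) = 8
Similarity = 1 - 6/8
= 0.2500


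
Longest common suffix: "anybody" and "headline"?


Word 1: "anybody"
Word 2: "headline"
Comparing from end:
  Pos -1: 'y' != 'e' (stop)
LCS = "" (length 0)


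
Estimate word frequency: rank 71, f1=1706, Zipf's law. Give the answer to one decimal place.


Zipf's law: f(r) = f(1) / r
f(1) = 1706
f(71) = 1706 / 71
= 24.0 occurrences


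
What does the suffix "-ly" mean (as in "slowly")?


Suffix: -ly
As in: slowly -> slow + -ly
Meaning = in a manner


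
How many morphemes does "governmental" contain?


Word: "governmental"
Morphemes: govern / -ment / -al
Each morpheme carries meaning
= 3 morphemes


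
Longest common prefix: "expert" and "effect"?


Word 1: "expert"
Word 2: "effect"
Comparing from start:
  Pos 0: 'e' == 'e'
  Pos 1: 'x' != 'f' (stop)
LCP = "e" (length 1)


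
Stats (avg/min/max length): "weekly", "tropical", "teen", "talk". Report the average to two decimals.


Lengths: "weekly"=6, "tropical"=8, "teen"=4, "talk"=4
Sum = 22, Count = 4
Average = 22/4 = 5.50
= avg=5.50, min=4, max=8


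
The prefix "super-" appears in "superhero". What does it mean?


Prefix: super-
Example: superhero (super- + hero)
Meaning = above / beyond


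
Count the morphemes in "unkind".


Word: "unkind"
Morphemes: un- | kind
Each morpheme carries meaning
= 2 morphemes


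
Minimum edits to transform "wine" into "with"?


Word 1: "wine" (length 4)
Word 2: "with" (length 4)
One optimal edit sequence (insert/delete/substitute each cost 1):
  1. keep 'w'
  2. keep 'i'
  3. substitute 'n' -> 't'  (+1)
  4. substitute 'e' -> 'h'  (+1)
Total edit operations: 2
Edit distance = 2


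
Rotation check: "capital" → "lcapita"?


Word: "capital", Candidate: "lcapita"
Method: check if candidate is substring of word+word
"capitalcapital" contains "lcapita"? Yes
Is rotation = Yes


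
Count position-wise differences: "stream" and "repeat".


Comparing character by character (same length = 6):
  Pos 0: 's' vs 'r' !=
  Pos 1: 't' vs 'e' !=
  Pos 2: 'r' vs 'p' !=
  Pos 3: 'e' vs 'e' =
  Pos 4: 'a' vs 'a' =
  Pos 5: 'm' vs 't' !=
Hamming distance = 4


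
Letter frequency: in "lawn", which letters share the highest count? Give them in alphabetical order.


Word: "lawn"
Letter counts:
  'a': 1
  'l': 1
  'n': 1
  'w': 1
Maximum count = 1
Most frequent = 'a', 'l', 'n', 'w' (1 time each)


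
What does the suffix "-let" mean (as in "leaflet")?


Suffix: -let
Example: leaflet = leaf + -let
Meaning = small


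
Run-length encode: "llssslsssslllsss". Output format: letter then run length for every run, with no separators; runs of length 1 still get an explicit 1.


String: "llssslsssslllsss"
Scanning for consecutive runs:
  'l' x 2
  's' x 3
  'l' x 1
  's' x 4
  'l' x 3
  's' x 3
RLE = "l2s3l1s4l3s3"


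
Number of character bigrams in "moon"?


Word: "moon" (length 4)
Number of 2-grams = length - 2 + 1 = 4 - 2 + 1
= 3


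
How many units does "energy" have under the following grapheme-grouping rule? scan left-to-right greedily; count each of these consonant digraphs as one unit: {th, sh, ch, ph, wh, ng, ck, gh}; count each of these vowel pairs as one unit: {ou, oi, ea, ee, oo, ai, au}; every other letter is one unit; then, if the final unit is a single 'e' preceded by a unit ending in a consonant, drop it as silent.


Word: "energy" (6 letters)
Left-to-right scan:
  1. 'e' (letter)
  2. 'n' (letter)
  3. 'e' (letter)
  4. 'r' (letter)
  5. 'g' (letter)
  6. 'y' (letter)
Units from scan: 6
Sound units = 6 units


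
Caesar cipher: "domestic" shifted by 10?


Word: "domestic"
Shift: 10
Each letter → (letter + shift) mod 26:
  'd' (3) + 10 = 13 → 'n'
  'o' (14) + 10 = 24 → 'y'
  'm' (12) + 10 = 22 → 'w'
  'e' (4) + 10 = 14 → 'o'
  's' (18) + 10 = 2 → 'c'
  't' (19) + 10 = 3 → 'd'
  'i' (8) + 10 = 18 → 's'
  'c' (2) + 10 = 12 → 'm'
Result = "nywocdsm"


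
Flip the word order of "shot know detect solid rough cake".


Original: "shot know detect solid rough cake"
Words (1..n): shot | know | detect | solid | rough | cake
Reversed (n..1): cake | rough | solid | detect | know | shot
Result = "cake rough solid detect know shot"


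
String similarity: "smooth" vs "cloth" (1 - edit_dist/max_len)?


Word 1: "smooth" (length 6)
Word 2: "cloth" (length 5)
One optimal edit sequence:
  1. delete 's'  (+1)
  2. substitute 'm' -> 'c'  (+1)
  3. substitute 'o' -> 'l'  (+1)
  4. keep 'o'
  5. keep 't'
  6. keep 'h'
Edit distance = 3
Max length = max(6, 5) = 6
Similarity = 1 - 3/6
= 0.5000


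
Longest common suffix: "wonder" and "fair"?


Word 1: "wonder"
Word 2: "fair"
Comparing from end:
  Pos -1: 'r' == 'r'
  Pos -2: 'e' != 'i' (stop)
LCS = "r" (length 1)


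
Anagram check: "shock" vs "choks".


Word 1: "shock" → sorted: chkos
Word 2: "choks" → sorted: chkos
Same letters? chkos == chkos
Anagram = Yes


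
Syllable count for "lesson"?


Word: "lesson"
Syllable breakdown: les · son
Counting: 2 parts
= 2 syllables


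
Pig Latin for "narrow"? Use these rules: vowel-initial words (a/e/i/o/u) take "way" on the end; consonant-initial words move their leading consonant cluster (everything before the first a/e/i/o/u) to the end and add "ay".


Word: "narrow"
Starts with consonant(s) → move to end, add 'ay'
Consonant cluster: "n"
Pig Latin = "arrownay"


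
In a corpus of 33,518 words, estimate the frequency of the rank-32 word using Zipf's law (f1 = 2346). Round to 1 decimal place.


Zipf's law: f(r) = f(1) / r
f(1) = 2346
f(32) = 2346 / 32
= 73.3 occurrences


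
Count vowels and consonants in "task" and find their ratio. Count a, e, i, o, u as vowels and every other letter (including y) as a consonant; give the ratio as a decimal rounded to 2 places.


Word: "task"
Vowels (a,e,i,o,u): 1
Consonants: 3
Ratio = 1/3
= 0.33


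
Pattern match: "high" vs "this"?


Pattern of "high": [0, 1, 2, 0]
Pattern of "this": [0, 1, 2, 3]
Patterns do not match
Same pattern = No


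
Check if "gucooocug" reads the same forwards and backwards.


Word: "gucooocug"
Reversed: "gucooocug"
Forward == Backward? gucooocug == gucooocug
Palindrome = Yes


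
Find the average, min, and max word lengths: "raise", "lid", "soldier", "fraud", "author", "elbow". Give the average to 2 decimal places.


Lengths: "raise"=5, "lid"=3, "soldier"=7, "fraud"=5, "author"=6, "elbow"=5
Sum = 31, Count = 6
Average = 31/6 = 5.17
= avg=5.17, min=3, max=7


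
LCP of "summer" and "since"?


Word 1: "summer"
Word 2: "since"
Comparing from start:
  Pos 0: 's' == 's'
  Pos 1: 'u' != 'i' (stop)
LCP = "s" (length 1)


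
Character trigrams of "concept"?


Word: "concept" (length 7)
Number of trigrams = 7 - 3 + 1 = 5
  Position 0: "con"
  Position 1: "onc"
  Position 2: "nce"
  Position 3: "cep"
  Position 4: "ept"
Trigrams = "con", "onc", "nce", "cep", "ept"


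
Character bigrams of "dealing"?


Word: "dealing" (length 7)
Number of bigrams = 7 - 2 + 1 = 6
  Position 0: "de"
  Position 1: "ea"
  Position 2: "al"
  Position 3: "li"
  Position 4: "in"
  Position 5: "ng"
Bigrams = "de", "ea", "al", "li", "in", "ng"


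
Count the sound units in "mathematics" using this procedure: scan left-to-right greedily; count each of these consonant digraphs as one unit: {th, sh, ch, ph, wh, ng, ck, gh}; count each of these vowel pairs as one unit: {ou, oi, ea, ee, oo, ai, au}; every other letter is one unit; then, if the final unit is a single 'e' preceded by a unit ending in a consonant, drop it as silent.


Word: "mathematics" (11 letters)
Left-to-right scan:
  1. 'm' (letter)
  2. 'a' (letter)
  3. 'th' (digraph)
  4. 'e' (letter)
  5. 'm' (letter)
  6. 'a' (letter)
  7. 't' (letter)
  8. 'i' (letter)
  9. 'c' (letter)
  10. 's' (letter)
Units from scan: 10
Sound units = 10 units


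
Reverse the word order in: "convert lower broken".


Original: "convert lower broken"
Words (1..n): convert | lower | broken
Reversed (n..1): broken | lower | convert
Result = "broken lower convert"


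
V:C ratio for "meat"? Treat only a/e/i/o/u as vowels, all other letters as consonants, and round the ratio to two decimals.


Word: "meat"
Vowels (a,e,i,o,u): 2
Consonants: 2
Ratio = 2/2
= 1.00


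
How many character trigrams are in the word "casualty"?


Word: "casualty" (length 8)
Number of 3-grams = length - 3 + 1 = 8 - 3 + 1
= 6


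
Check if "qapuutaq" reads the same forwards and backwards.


Word: "qapuutaq"
Reversed: "qatuupaq"
Forward == Backward? qapuutaq != qatuupaq
Palindrome = No


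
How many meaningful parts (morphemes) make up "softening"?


Word: "softening"
Morphemes: soft + -en + -ing
Each morpheme carries meaning
= 3 morphemes


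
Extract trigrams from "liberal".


Word: "liberal" (length 7)
Number of trigrams = 7 - 3 + 1 = 5
  Position 0: "lib"
  Position 1: "ibe"
  Position 2: "ber"
  Position 3: "era"
  Position 4: "ral"
Trigrams = "lib", "ibe", "ber", "era", "ral"


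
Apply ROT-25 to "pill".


Word: "pill"
Shift: 25
Each letter → (letter + shift) mod 26:
  'p' (15) + 25 = 14 → 'o'
  'i' (8) + 25 = 7 → 'h'
  'l' (11) + 25 = 10 → 'k'
  'l' (11) + 25 = 10 → 'k'
Result = "ohkk"


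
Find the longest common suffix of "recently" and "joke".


Word 1: "recently"
Word 2: "joke"
Comparing from end:
  Pos -1: 'y' != 'e' (stop)
LCS = "" (length 0)


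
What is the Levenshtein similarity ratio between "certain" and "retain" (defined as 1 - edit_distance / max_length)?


Word 1: "certain" (length 7)
Word 2: "retain" (length 6)
One optimal edit sequence:
  1. substitute 'c' -> 'r'  (+1)
  2. keep 'e'
  3. delete 'r'  (+1)
  4. keep 't'
  5. keep 'a'
  6. keep 'i'
  7. keep 'n'
Edit distance = 2
Max length = max(7, 6) = 7
Similarity = 1 - 2/7
= 0.7143


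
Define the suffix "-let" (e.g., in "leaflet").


Suffix: -let
Example: leaflet = leaf + -let
Meaning = small


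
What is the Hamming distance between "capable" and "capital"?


Comparing character by character (same length = 7):
  Pos 0: 'c' vs 'c' =
  Pos 1: 'a' vs 'a' =
  Pos 2: 'p' vs 'p' =
  Pos 3: 'a' vs 'i' !=
  Pos 4: 'b' vs 't' !=
  Pos 5: 'l' vs 'a' !=
  Pos 6: 'e' vs 'l' !=
Hamming distance = 4


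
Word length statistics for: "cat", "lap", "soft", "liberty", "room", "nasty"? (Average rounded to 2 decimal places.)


Lengths: "cat"=3, "lap"=3, "soft"=4, "liberty"=7, "room"=4, "nasty"=5
Sum = 26, Count = 6
Average = 26/6 = 4.33
= avg=4.33, min=3, max=7


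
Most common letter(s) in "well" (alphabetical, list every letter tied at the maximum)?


Word: "well"
Letter counts:
  'e': 1
  'l': 2
  'w': 1
Maximum count = 2
Most frequent = 'l' (2 times each)


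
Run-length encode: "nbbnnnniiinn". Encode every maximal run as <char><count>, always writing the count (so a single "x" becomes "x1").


String: "nbbnnnniiinn"
Scanning for consecutive runs:
  'n' x 1
  'b' x 2
  'n' x 4
  'i' x 3
  'n' x 2
RLE = "n1b2n4i3n2"


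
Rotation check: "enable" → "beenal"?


Word: "enable", Candidate: "beenal"
Method: check if candidate is substring of word+word
"enableenable" contains "beenal"? No
Is rotation = No


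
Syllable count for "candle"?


Word: "candle"
Syllable breakdown: can · dle
Counting: 2 parts
= 2 syllables


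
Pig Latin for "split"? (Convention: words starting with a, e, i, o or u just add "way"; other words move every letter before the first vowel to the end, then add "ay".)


Word: "split"
Starts with consonant(s) → move to end, add 'ay'
Consonant cluster: "spl"
Pig Latin = "itsplay"


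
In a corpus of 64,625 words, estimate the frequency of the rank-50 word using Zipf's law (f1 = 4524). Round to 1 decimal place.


Zipf's law: f(r) = f(1) / r
f(1) = 4524
f(50) = 4524 / 50
= 90.5 occurrences


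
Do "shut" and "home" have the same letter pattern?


Pattern of "shut": [0, 1, 2, 3]
Pattern of "home": [0, 1, 2, 3]
Patterns match
Same pattern = Yes


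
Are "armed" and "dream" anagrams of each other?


Word 1: "armed" → sorted: ademr
Word 2: "dream" → sorted: ademr
Same letters? ademr == ademr
Anagram = Yes


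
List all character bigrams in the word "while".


Word: "while" (length 5)
Number of bigrams = 5 - 2 + 1 = 4
  Position 0: "wh"
  Position 1: "hi"
  Position 2: "il"
  Position 3: "le"
Bigrams = "wh", "hi", "il", "le"


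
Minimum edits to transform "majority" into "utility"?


Word 1: "majority" (length 8)
Word 2: "utility" (length 7)
One optimal edit sequence (insert/delete/substitute each cost 1):
  1. delete 'm'  (+1)
  2. substitute 'a' -> 'u'  (+1)
  3. substitute 'j' -> 't'  (+1)
  4. substitute 'o' -> 'i'  (+1)
  5. substitute 'r' -> 'l'  (+1)
  6. keep 'i'
  7. keep 't'
  8. keep 'y'
Total edit operations: 5
Edit distance = 5


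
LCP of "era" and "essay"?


Word 1: "era"
Word 2: "essay"
Comparing from start:
  Pos 0: 'e' == 'e'
  Pos 1: 'r' != 's' (stop)
LCP = "e" (length 1)


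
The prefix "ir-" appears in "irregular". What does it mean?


Prefix: ir-
Example: irregular = ir- + regular
Meaning = not


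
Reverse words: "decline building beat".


Original: "decline building beat"
Words (1..n): decline | building | beat
Reversed (n..1): beat | building | decline
Result = "beat building decline"


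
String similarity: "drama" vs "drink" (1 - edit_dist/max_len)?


Word 1: "drama" (length 5)
Word 2: "drink" (length 5)
One optimal edit sequence:
  1. keep 'd'
  2. keep 'r'
  3. substitute 'a' -> 'i'  (+1)
  4. substitute 'm' -> 'n'  (+1)
  5. substitute 'a' -> 'k'  (+1)
Edit distance = 3
Max length = max(5, 5) = 5
Similarity = 1 - 3/5
= 0.4000
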